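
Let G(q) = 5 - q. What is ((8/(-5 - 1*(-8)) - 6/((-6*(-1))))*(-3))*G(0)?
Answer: -25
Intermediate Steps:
((8/(-5 - 1*(-8)) - 6/((-6*(-1))))*(-3))*G(0) = ((8/(-5 - 1*(-8)) - 6/((-6*(-1))))*(-3))*(5 - 1*0) = ((8/(-5 + 8) - 6/6)*(-3))*(5 + 0) = ((8/3 - 6*1/6)*(-3))*5 = ((8*(1/3) - 1)*(-3))*5 = ((8/3 - 1)*(-3))*5 = ((5/3)*(-3))*5 = -5*5 = -25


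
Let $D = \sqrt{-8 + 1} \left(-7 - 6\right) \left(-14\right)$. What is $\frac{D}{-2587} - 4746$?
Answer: $-4746 - \frac{14 i \sqrt{7}}{199} \approx -4746.0 - 0.18613 i$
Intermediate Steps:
$D = 182 i \sqrt{7}$ ($D = \sqrt{-7} \left(-7 - 6\right) \left(-14\right) = i \sqrt{7} \left(-13\right) \left(-14\right) = - 13 i \sqrt{7} \left(-14\right) = 182 i \sqrt{7} \approx 481.53 i$)
$\frac{D}{-2587} - 4746 = \frac{182 i \sqrt{7}}{-2587} - 4746 = 182 i \sqrt{7} \left(- \frac{1}{2587}\right) - 4746 = - \frac{14 i \sqrt{7}}{199} - 4746 = -4746 - \frac{14 i \sqrt{7}}{199}$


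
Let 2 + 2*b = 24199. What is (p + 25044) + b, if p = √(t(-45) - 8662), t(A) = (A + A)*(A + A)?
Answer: 74285/2 + I*√562 ≈ 37143.0 + 23.707*I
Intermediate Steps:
b = 24197/2 (b = -1 + (½)*24199 = -1 + 24199/2 = 24197/2 ≈ 12099.)
t(A) = 4*A² (t(A) = (2*A)*(2*A) = 4*A²)
p = I*√562 (p = √(4*(-45)² - 8662) = √(4*2025 - 8662) = √(8100 - 8662) = √(-562) = I*√562 ≈ 23.707*I)
(p + 25044) + b = (I*√562 + 25044) + 24197/2 = (25044 + I*√562) + 24197/2 = 74285/2 + I*√562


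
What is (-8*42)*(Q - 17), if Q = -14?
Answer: 10416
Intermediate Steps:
(-8*42)*(Q - 17) = (-8*42)*(-14 - 17) = -336*(-31) = 10416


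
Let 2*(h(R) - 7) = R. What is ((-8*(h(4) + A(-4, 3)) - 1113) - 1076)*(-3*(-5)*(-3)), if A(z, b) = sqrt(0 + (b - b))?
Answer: 101745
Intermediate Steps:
h(R) = 7 + R/2
A(z, b) = 0 (A(z, b) = sqrt(0 + 0) = sqrt(0) = 0)
((-8*(h(4) + A(-4, 3)) - 1113) - 1076)*(-3*(-5)*(-3)) = ((-8*((7 + (1/2)*4) + 0) - 1113) - 1076)*(-3*(-5)*(-3)) = ((-8*((7 + 2) + 0) - 1113) - 1076)*(15*(-3)) = ((-8*(9 + 0) - 1113) - 1076)*(-45) = ((-8*9 - 1113) - 1076)*(-45) = ((-72 - 1113) - 1076)*(-45) = (-1185 - 1076)*(-45) = -2261*(-45) = 101745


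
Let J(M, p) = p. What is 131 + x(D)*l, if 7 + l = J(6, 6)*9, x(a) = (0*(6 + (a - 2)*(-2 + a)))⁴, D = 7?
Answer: 131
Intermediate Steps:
x(a) = 0 (x(a) = (0*(6 + (-2 + a)*(-2 + a)))⁴ = (0*(6 + (-2 + a)²))⁴ = 0⁴ = 0)
l = 47 (l = -7 + 6*9 = -7 + 54 = 47)
131 + x(D)*l = 131 + 0*47 = 131 + 0 = 131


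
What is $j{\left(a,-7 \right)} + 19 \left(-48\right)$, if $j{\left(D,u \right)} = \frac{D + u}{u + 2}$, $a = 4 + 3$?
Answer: $-912$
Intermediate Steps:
$a = 7$
$j{\left(D,u \right)} = \frac{D + u}{2 + u}$
$j{\left(a,-7 \right)} + 19 \left(-48\right) = \frac{7 - 7}{2 - 7} + 19 \left(-48\right) = \frac{1}{-5} \cdot 0 - 912 = \left(- \frac{1}{5}\right) 0 - 912 = 0 - 912 = -912$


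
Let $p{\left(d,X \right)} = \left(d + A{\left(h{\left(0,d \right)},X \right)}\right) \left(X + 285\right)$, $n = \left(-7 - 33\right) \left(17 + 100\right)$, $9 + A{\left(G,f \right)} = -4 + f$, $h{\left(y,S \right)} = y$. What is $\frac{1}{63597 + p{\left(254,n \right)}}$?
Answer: $\frac{1}{19573002} \approx 5.1091 \cdot 10^{-8}$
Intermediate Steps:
$A{\left(G,f \right)} = -13 + f$ ($A{\left(G,f \right)} = -9 + \left(-4 + f\right) = -13 + f$)
$n = -4680$ ($n = \left(-40\right) 117 = -4680$)
$p{\left(d,X \right)} = \left(285 + X\right) \left(-13 + X + d\right)$ ($p{\left(d,X \right)} = \left(d + \left(-13 + X\right)\right) \left(X + 285\right) = \left(-13 + X + d\right) \left(285 + X\right) = \left(285 + X\right) \left(-13 + X + d\right)$)
$\frac{1}{63597 + p{\left(254,n \right)}} = \frac{1}{63597 + \left(-3705 + \left(-4680\right)^{2} + 272 \left(-4680\right) + 285 \cdot 254 - 1188720\right)} = \frac{1}{63597 - -19509405} = \frac{1}{63597 + 19509405} = \frac{1}{19573002}$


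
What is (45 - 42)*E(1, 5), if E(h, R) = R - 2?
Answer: 9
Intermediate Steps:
E(h, R) = -2 + R
(45 - 42)*E(1, 5) = (45 - 42)*(-2 + 5) = 3*3 = 9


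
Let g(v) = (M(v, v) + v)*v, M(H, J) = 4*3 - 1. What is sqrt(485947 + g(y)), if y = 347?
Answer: 81*sqrt(93) ≈ 781.14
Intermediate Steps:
M(H, J) = 11 (M(H, J) = 12 - 1 = 11)
g(v) = v*(11 + v) (g(v) = (11 + v)*v = v*(11 + v))
sqrt(485947 + g(y)) = sqrt(485947 + 347*(11 + 347)) = sqrt(485947 + 347*358) = sqrt(485947 + 124226) = sqrt(610173) = 81*sqrt(93)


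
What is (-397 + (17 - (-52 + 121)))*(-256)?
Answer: 114944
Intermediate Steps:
(-397 + (17 - (-52 + 121)))*(-256) = (-397 + (17 - 1*69))*(-256) = (-397 + (17 - 69))*(-256) = (-397 - 52)*(-256) = -449*(-256) = 114944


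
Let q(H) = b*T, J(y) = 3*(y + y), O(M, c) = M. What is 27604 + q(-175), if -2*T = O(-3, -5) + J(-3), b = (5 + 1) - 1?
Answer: 55313/2 ≈ 27657.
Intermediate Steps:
J(y) = 6*y (J(y) = 3*(2*y) = 6*y)
b = 5 (b = 6 - 1 = 5)
T = 21/2 (T = -(-3 + 6*(-3))/2 = -(-3 - 18)/2 = -½*(-21) = 21/2 ≈ 10.500)
q(H) = 105/2 (q(H) = 5*(21/2) = 105/2)
27604 + q(-175) = 27604 + 105/2 = 55313/2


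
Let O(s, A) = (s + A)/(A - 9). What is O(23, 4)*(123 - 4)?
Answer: -3213/5 ≈ -642.60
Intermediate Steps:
O(s, A) = (A + s)/(-9 + A)
O(23, 4)*(123 - 4) = ((4 + 23)/(-9 + 4))*(123 - 4) = (27/(-5))*119 = -⅕*27*119 = -27/5*119 = -3213/5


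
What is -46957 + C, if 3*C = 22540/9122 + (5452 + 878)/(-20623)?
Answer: -13250334439033/282184509 ≈ -46956.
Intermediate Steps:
C = 203550080/282184509 (C = (22540/9122 + (5452 + 878)/(-20623))/3 = (22540*(1/9122) + 6330*(-1/20623))/3 = (11270/4561 - 6330/20623)/3 = (⅓)*(203550080/94061503) = 203550080/282184509 ≈ 0.72134)
-46957 + C = -46957 + 203550080/282184509 = -13250334439033/282184509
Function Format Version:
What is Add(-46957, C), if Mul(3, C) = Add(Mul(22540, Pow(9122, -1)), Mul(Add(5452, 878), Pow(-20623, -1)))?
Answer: Rational(-13250334439033, 282184509) ≈ -46956.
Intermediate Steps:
C = Rational(203550080, 282184509) (C = Mul(Rational(1, 3), Add(Mul(22540, Pow(9122, -1)), Mul(Add(5452, 878), Pow(-20623, -1)))) = Mul(Rational(1, 3), Add(Mul(22540, Rational(1, 9122)), Mul(6330, Rational(-1, 20623)))) = Mul(Rational(1, 3), Add(Rational(11270, 4561), Rational(-6330, 20623))) = Mul(Rational(1, 3), Rational(203550080, 94061503)) = Rational(203550080, 282184509) ≈ 0.72134)
Add(-46957, C) = Add(-46957, Rational(203550080, 282184509)) = Rational(-13250334439033, 282184509)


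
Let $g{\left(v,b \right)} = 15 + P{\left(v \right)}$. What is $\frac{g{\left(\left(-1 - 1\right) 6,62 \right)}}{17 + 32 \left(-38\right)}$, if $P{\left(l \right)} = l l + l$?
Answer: $- \frac{147}{1199} \approx -0.1226$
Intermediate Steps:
$P{\left(l \right)} = l + l^{2}$ ($P{\left(l \right)} = l^{2} + l = l + l^{2}$)
$g{\left(v,b \right)} = 15 + v \left(1 + v\right)$
$\frac{g{\left(\left(-1 - 1\right) 6,62 \right)}}{17 + 32 \left(-38\right)} = \frac{15 + \left(-1 - 1\right) 6 \left(1 + \left(-1 - 1\right) 6\right)}{17 + 32 \left(-38\right)} = \frac{15 + \left(-2\right) 6 \left(1 - 12\right)}{17 - 1216} = \frac{15 - 12 \left(1 - 12\right)}{-1199} = \left(15 - -132\right) \left(- \frac{1}{1199}\right) = \left(15 + 132\right) \left(- \frac{1}{1199}\right) = 147 \left(- \frac{1}{1199}\right) = - \frac{147}{1199}$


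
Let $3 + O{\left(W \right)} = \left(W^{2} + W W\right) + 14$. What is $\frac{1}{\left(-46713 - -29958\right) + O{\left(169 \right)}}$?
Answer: $\frac{1}{40378} \approx 2.4766 \cdot 10^{-5}$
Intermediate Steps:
$O{\left(W \right)} = 11 + 2 W^{2}$ ($O{\left(W \right)} = -3 + \left(\left(W^{2} + W W\right) + 14\right) = -3 + \left(\left(W^{2} + W^{2}\right) + 14\right) = -3 + \left(2 W^{2} + 14\right) = -3 + \left(14 + 2 W^{2}\right) = 11 + 2 W^{2}$)
$\frac{1}{\left(-46713 - -29958\right) + O{\left(169 \right)}} = \frac{1}{\left(-46713 - -29958\right) + \left(11 + 2 \cdot 169^{2}\right)} = \frac{1}{\left(-46713 + 29958\right) + \left(11 + 2 \cdot 28561\right)} = \frac{1}{-16755 + \left(11 + 57122\right)} = \frac{1}{-16755 + 57133} = \frac{1}{40378}$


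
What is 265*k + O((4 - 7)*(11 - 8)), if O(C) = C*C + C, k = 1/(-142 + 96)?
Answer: 3047/46 ≈ 66.239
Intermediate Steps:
k = -1/46 (k = 1/(-46) = -1/46 ≈ -0.021739)
O(C) = C + C² (O(C) = C² + C = C + C²)
265*k + O((4 - 7)*(11 - 8)) = 265*(-1/46) + ((4 - 7)*(11 - 8))*(1 + (4 - 7)*(11 - 8)) = -265/46 + (-3*3)*(1 - 3*3) = -265/46 - 9*(1 - 9) = -265/46 - 9*(-8) = -265/46 + 72 = 3047/46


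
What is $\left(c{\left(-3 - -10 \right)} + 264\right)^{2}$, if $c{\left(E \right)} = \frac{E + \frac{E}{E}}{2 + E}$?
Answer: $\frac{5683456}{81} \approx 70166.0$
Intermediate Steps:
$c{\left(E \right)} = \frac{1 + E}{2 + E}$ ($c{\left(E \right)} = \frac{E + 1}{2 + E} = \frac{1 + E}{2 + E}$)
$\left(c{\left(-3 - -10 \right)} + 264\right)^{2} = \left(\frac{1 - -7}{2 - -7} + 264\right)^{2} = \left(\frac{1 + \left(-3 + 10\right)}{2 + \left(-3 + 10\right)} + 264\right)^{2} = \left(\frac{1 + 7}{2 + 7} + 264\right)^{2} = \left(\frac{1}{9} \cdot 8 + 264\right)^{2} = \left(\frac{8}{9} + 264\right)^{2} = \left(\frac{2384}{9}\right)^{2} = \frac{5683456}{81}$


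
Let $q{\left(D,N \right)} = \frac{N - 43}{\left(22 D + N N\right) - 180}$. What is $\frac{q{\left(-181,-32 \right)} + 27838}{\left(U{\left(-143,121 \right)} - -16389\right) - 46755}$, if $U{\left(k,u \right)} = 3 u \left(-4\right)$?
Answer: $- \frac{9706191}{11093876} \approx -0.87491$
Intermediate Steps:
$U{\left(k,u \right)} = - 12 u$
$q{\left(D,N \right)} = \frac{-43 + N}{-180 + N^{2} + 22 D}$ ($q{\left(D,N \right)} = \frac{-43 + N}{\left(22 D + N^{2}\right) - 180} = \frac{-43 + N}{\left(N^{2} + 22 D\right) - 180} = \frac{-43 + N}{-180 + N^{2} + 22 D}$)
$\frac{q{\left(-181,-32 \right)} + 27838}{\left(U{\left(-143,121 \right)} - -16389\right) - 46755} = \frac{\frac{-43 - 32}{-180 + \left(-32\right)^{2} + 22 \left(-181\right)} + 27838}{\left(\left(-12\right) 121 - -16389\right) - 46755} = \frac{\frac{1}{-180 + 1024 - 3982} \left(-75\right) + 27838}{\left(-1452 + 16389\right) - 46755} = \frac{\frac{1}{-3138} \left(-75\right) + 27838}{14937 - 46755} = \frac{\left(- \frac{1}{3138}\right) \left(-75\right) + 27838}{-31818} = \left(\frac{25}{1046} + 27838\right) \left(- \frac{1}{31818}\right) = \frac{29118573}{1046} \left(- \frac{1}{31818}\right) = - \frac{9706191}{11093876}$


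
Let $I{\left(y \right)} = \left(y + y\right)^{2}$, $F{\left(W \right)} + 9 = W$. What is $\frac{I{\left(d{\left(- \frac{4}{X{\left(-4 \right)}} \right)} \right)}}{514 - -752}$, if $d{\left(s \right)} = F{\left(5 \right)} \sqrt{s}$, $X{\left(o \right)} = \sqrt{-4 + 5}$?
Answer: $- \frac{128}{633} \approx -0.20221$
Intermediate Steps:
$F{\left(W \right)} = -9 + W$
$X{\left(o \right)} = 1$ ($X{\left(o \right)} = \sqrt{1} = 1$)
$d{\left(s \right)} = - 4 \sqrt{s}$ ($d{\left(s \right)} = \left(-9 + 5\right) \sqrt{s} = - 4 \sqrt{s}$)
$I{\left(y \right)} = 4 y^{2}$ ($I{\left(y \right)} = \left(2 y\right)^{2} = 4 y^{2}$)
$\frac{I{\left(d{\left(- \frac{4}{X{\left(-4 \right)}} \right)} \right)}}{514 - -752} = \frac{4 \left(- 4 \sqrt{- \frac{4}{1}}\right)^{2}}{514 - -752} = \frac{4 \left(- 4 \sqrt{\left(-4\right) 1}\right)^{2}}{514 + 752} = \frac{4 \left(- 4 \sqrt{-4}\right)^{2}}{1266} = 4 \left(- 4 \cdot 2 i\right)^{2} \cdot \frac{1}{1266} = 4 \left(- 8 i\right)^{2} \cdot \frac{1}{1266} = 4 \left(-64\right) \frac{1}{1266} = \left(-256\right) \frac{1}{1266} = - \frac{128}{633}$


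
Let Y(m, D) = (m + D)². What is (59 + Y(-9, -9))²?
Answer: 146689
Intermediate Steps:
Y(m, D) = (D + m)²
(59 + Y(-9, -9))² = (59 + (-9 - 9)²)² = (59 + (-18)²)² = (59 + 324)² = 383² = 146689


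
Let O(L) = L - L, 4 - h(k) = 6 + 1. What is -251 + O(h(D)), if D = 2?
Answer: -251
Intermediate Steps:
h(k) = -3 (h(k) = 4 - (6 + 1) = 4 - 1*7 = 4 - 7 = -3)
O(L) = 0
-251 + O(h(D)) = -251 + 0 = -251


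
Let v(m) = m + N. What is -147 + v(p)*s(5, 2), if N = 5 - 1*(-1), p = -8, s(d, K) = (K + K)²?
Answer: -179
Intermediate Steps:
s(d, K) = 4*K² (s(d, K) = (2*K)² = 4*K²)
N = 6 (N = 5 + 1 = 6)
v(m) = 6 + m (v(m) = m + 6 = 6 + m)
-147 + v(p)*s(5, 2) = -147 + (6 - 8)*(4*2²) = -147 - 8*4 = -147 - 2*16 = -147 - 32 = -179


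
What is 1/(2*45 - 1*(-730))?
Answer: 1/820 ≈ 0.0012195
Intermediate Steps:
1/(2*45 - 1*(-730)) = 1/(90 + 730) = 1/820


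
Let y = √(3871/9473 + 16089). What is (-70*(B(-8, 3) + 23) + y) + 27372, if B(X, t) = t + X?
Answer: 26112 + 2*√360956747966/9473 ≈ 26239.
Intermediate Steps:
B(X, t) = X + t
y = 2*√360956747966/9473 (y = √(3871*(1/9473) + 16089) = √(3871/9473 + 16089) = √(152414968/9473) = 2*√360956747966/9473 ≈ 126.84)
(-70*(B(-8, 3) + 23) + y) + 27372 = (-70*((-8 + 3) + 23) + 2*√360956747966/9473) + 27372 = (-70*(-5 + 23) + 2*√360956747966/9473) + 27372 = (-70*18 + 2*√360956747966/9473) + 27372 = (-1260 + 2*√360956747966/9473) + 27372 = 26112 + 2*√360956747966/9473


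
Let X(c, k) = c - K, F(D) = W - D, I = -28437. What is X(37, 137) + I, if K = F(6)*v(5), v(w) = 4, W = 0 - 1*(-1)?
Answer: -28380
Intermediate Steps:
W = 1 (W = 0 + 1 = 1)
F(D) = 1 - D
K = -20 (K = (1 - 1*6)*4 = (1 - 6)*4 = -5*4 = -20)
X(c, k) = 20 + c (X(c, k) = c - 1*(-20) = c + 20 = 20 + c)
X(37, 137) + I = (20 + 37) - 28437 = 57 - 28437 = -28380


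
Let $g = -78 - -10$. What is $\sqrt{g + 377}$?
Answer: $\sqrt{309} \approx 17.578$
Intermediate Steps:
$g = -68$ ($g = -78 + 10 = -68$)
$\sqrt{g + 377} = \sqrt{-68 + 377} = \sqrt{309}$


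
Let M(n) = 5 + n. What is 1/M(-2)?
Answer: ⅓ ≈ 0.33333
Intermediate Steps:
1/M(-2) = 1/(5 - 2) = 1/3 = ⅓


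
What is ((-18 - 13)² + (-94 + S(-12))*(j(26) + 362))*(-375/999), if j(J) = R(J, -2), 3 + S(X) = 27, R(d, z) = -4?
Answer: 1004125/111 ≈ 9046.2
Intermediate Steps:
S(X) = 24 (S(X) = -3 + 27 = 24)
j(J) = -4
((-18 - 13)² + (-94 + S(-12))*(j(26) + 362))*(-375/999) = ((-18 - 13)² + (-94 + 24)*(-4 + 362))*(-375/999) = ((-31)² - 70*358)*(-375*1/999) = (961 - 25060)*(-125/333) = -24099*(-125/333) = 1004125/111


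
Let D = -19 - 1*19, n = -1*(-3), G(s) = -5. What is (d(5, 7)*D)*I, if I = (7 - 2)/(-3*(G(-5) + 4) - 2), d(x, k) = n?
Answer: -570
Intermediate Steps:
n = 3
d(x, k) = 3
D = -38 (D = -19 - 19 = -38)
I = 5 (I = (7 - 2)/(-3*(-5 + 4) - 2) = 5/(-3*(-1) - 2) = 5/(3 - 2) = 5/1 = 5*1 = 5)
(d(5, 7)*D)*I = (3*(-38))*5 = -114*5 = -570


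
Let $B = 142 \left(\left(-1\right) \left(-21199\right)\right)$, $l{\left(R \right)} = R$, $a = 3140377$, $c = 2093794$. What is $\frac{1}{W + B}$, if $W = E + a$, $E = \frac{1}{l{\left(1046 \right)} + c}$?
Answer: $\frac{2094840}{12884596223401} \approx 1.6258 \cdot 10^{-7}$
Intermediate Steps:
$E = \frac{1}{2094840}$ ($E = \frac{1}{1046 + 2093794} = \frac{1}{2094840} \approx 4.7736 \cdot 10^{-7}$)
$W = \frac{6578587354681}{2094840}$ ($W = \frac{1}{2094840} + 3140377 = \frac{6578587354681}{2094840} \approx 3.1404 \cdot 10^{6}$)
$B = 3010258$ ($B = 142 \cdot 21199 = 3010258$)
$\frac{1}{W + B} = \frac{1}{\frac{6578587354681}{2094840} + 3010258} = \frac{1}{\frac{12884596223401}{2094840}} = \frac{2094840}{12884596223401}$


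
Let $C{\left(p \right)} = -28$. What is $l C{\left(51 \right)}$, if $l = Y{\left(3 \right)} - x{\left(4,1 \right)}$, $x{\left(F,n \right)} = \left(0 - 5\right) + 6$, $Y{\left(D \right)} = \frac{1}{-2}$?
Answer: $42$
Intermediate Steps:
$Y{\left(D \right)} = - \frac{1}{2}$
$x{\left(F,n \right)} = 1$ ($x{\left(F,n \right)} = -5 + 6 = 1$)
$l = - \frac{3}{2}$ ($l = - \frac{1}{2} - 1 = - \frac{3}{2} \approx -1.5$)
$l C{\left(51 \right)} = \left(- \frac{3}{2}\right) \left(-28\right) = 42$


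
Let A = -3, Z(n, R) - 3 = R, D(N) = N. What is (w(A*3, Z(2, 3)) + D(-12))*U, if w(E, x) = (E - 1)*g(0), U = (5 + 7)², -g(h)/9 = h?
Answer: -1728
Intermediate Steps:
g(h) = -9*h
Z(n, R) = 3 + R
U = 144 (U = 12² = 144)
w(E, x) = 0 (w(E, x) = (E - 1)*(-9*0) = (-1 + E)*0 = 0)
(w(A*3, Z(2, 3)) + D(-12))*U = (0 - 12)*144 = -12*144 = -1728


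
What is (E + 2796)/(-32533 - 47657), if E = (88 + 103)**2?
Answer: -39277/80190 ≈ -0.48980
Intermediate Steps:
E = 36481 (E = 191**2 = 36481)
(E + 2796)/(-32533 - 47657) = (36481 + 2796)/(-32533 - 47657) = 39277/(-80190) = 39277*(-1/80190) = -39277/80190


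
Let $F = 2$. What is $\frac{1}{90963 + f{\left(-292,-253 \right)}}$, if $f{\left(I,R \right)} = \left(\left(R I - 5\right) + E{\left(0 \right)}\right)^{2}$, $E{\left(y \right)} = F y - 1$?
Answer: $\frac{1}{5456867863} \approx 1.8326 \cdot 10^{-10}$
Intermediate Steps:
$E{\left(y \right)} = -1 + 2 y$ ($E{\left(y \right)} = 2 y - 1 = -1 + 2 y$)
$f{\left(I,R \right)} = \left(-6 + I R\right)^{2}$ ($f{\left(I,R \right)} = \left(\left(R I - 5\right) + \left(-1 + 2 \cdot 0\right)\right)^{2} = \left(\left(I R - 5\right) + \left(-1 + 0\right)\right)^{2} = \left(\left(-5 + I R\right) - 1\right)^{2} = \left(-6 + I R\right)^{2}$)
$\frac{1}{90963 + f{\left(-292,-253 \right)}} = \frac{1}{90963 + \left(-6 - -73876\right)^{2}} = \frac{1}{90963 + \left(-6 + 73876\right)^{2}} = \frac{1}{90963 + 73870^{2}} = \frac{1}{90963 + 5456776900} = \frac{1}{5456867863}$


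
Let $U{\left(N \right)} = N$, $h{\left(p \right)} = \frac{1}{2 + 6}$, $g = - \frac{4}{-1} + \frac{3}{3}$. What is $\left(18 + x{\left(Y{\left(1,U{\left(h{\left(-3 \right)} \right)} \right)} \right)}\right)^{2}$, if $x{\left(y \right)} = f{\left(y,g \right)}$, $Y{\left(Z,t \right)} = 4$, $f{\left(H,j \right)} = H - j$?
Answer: $289$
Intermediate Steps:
$g = 5$ ($g = \left(-4\right) \left(-1\right) + 3 \cdot \frac{1}{3} = 4 + 1 = 5$)
$h{\left(p \right)} = \frac{1}{8}$
$x{\left(y \right)} = -5 + y$ ($x{\left(y \right)} = y - 5 = -5 + y$)
$\left(18 + x{\left(Y{\left(1,U{\left(h{\left(-3 \right)} \right)} \right)} \right)}\right)^{2} = \left(18 + \left(-5 + 4\right)\right)^{2} = \left(18 - 1\right)^{2} = 17^{2} = 289$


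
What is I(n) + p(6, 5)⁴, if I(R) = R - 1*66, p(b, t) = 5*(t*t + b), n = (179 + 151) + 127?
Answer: 577201016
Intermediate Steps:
n = 457 (n = 330 + 127 = 457)
p(b, t) = 5*b + 5*t² (p(b, t) = 5*(t² + b) = 5*(b + t²) = 5*b + 5*t²)
I(R) = -66 + R (I(R) = R - 66 = -66 + R)
I(n) + p(6, 5)⁴ = (-66 + 457) + (5*6 + 5*5²)⁴ = 391 + (30 + 5*25)⁴ = 391 + (30 + 125)⁴ = 391 + 155⁴ = 391 + 577200625 = 577201016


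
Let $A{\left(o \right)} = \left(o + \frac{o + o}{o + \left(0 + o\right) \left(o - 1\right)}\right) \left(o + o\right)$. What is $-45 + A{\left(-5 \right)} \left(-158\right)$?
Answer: $-8577$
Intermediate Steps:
$A{\left(o \right)} = 2 o \left(o + \frac{2 o}{o + o \left(-1 + o\right)}\right)$ ($A{\left(o \right)} = \left(o + \frac{2 o}{o + o \left(-1 + o\right)}\right) 2 o = 2 o \left(o + \frac{2 o}{o + o \left(-1 + o\right)}\right)$)
$-45 + A{\left(-5 \right)} \left(-158\right) = -45 + \left(4 + 2 \left(-5\right)^{2}\right) \left(-158\right) = -45 + \left(4 + 2 \cdot 25\right) \left(-158\right) = -45 + \left(4 + 50\right) \left(-158\right) = -45 + 54 \left(-158\right) = -45 - 8532 = -8577$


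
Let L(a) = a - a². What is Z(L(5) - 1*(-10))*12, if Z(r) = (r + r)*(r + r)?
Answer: 4800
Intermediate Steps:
Z(r) = 4*r² (Z(r) = (2*r)*(2*r) = 4*r²)
Z(L(5) - 1*(-10))*12 = (4*(5*(1 - 1*5) - 1*(-10))²)*12 = (4*(5*(1 - 5) + 10)²)*12 = (4*(5*(-4) + 10)²)*12 = (4*(-20 + 10)²)*12 = (4*(-10)²)*12 = (4*100)*12 = 400*12 = 4800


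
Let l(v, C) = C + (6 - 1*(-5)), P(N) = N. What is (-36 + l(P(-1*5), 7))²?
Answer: 324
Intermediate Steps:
l(v, C) = 11 + C (l(v, C) = C + (6 + 5) = C + 11 = 11 + C)
(-36 + l(P(-1*5), 7))² = (-36 + (11 + 7))² = (-36 + 18)² = (-18)² = 324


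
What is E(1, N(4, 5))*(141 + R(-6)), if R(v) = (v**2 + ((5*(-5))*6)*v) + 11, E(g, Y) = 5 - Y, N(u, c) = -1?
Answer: 6528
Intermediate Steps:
R(v) = 11 + v**2 - 150*v (R(v) = (v**2 + (-25*6)*v) + 11 = (v**2 - 150*v) + 11 = 11 + v**2 - 150*v)
E(1, N(4, 5))*(141 + R(-6)) = (5 - 1*(-1))*(141 + (11 + (-6)**2 - 150*(-6))) = (5 + 1)*(141 + (11 + 36 + 900)) = 6*(141 + 947) = 6*1088 = 6528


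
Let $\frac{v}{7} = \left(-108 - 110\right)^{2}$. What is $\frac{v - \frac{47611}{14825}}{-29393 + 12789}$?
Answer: $- \frac{4931755489}{246154300} \approx -20.035$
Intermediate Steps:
$v = 332668$ ($v = 7 \left(-108 - 110\right)^{2} = 7 \left(-218\right)^{2} = 7 \cdot 47524 = 332668$)
$\frac{v - \frac{47611}{14825}}{-29393 + 12789} = \frac{332668 - \frac{47611}{14825}}{-29393 + 12789} = \frac{332668 - \frac{47611}{14825}}{-16604} = \left(332668 - \frac{47611}{14825}\right) \left(- \frac{1}{16604}\right) = \frac{4931755489}{14825} \left(- \frac{1}{16604}\right) = - \frac{4931755489}{246154300}$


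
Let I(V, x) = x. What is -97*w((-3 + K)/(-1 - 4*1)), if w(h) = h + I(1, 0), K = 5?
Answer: 194/5 ≈ 38.800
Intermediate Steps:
w(h) = h (w(h) = h + 0 = h)
-97*w((-3 + K)/(-1 - 4*1)) = -97*(-3 + 5)/(-1 - 4*1) = -194/(-1 - 4) = -194/(-5) = -194*(-1)/5 = -97*(-⅖) = 194/5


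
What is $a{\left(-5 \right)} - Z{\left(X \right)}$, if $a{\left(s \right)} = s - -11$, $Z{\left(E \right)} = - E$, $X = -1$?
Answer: $5$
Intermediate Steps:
$a{\left(s \right)} = 11 + s$ ($a{\left(s \right)} = s + 11 = 11 + s$)
$a{\left(-5 \right)} - Z{\left(X \right)} = \left(11 - 5\right) - \left(-1\right) \left(-1\right) = 6 - 1 = 5$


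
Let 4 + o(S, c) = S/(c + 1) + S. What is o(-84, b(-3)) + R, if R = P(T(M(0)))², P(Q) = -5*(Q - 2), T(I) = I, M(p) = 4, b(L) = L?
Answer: 54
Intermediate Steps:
o(S, c) = -4 + S + S/(1 + c) (o(S, c) = -4 + (S/(c + 1) + S) = -4 + (S/(1 + c) + S) = -4 + (S + S/(1 + c)) = -4 + S + S/(1 + c))
P(Q) = 10 - 5*Q (P(Q) = -5*(-2 + Q) = 10 - 5*Q)
R = 100 (R = (10 - 5*4)² = (10 - 20)² = (-10)² = 100)
o(-84, b(-3)) + R = (-4 - 4*(-3) + 2*(-84) - 84*(-3))/(1 - 3) + 100 = (-4 + 12 - 168 + 252)/(-2) + 100 = -½*92 + 100 = -46 + 100 = 54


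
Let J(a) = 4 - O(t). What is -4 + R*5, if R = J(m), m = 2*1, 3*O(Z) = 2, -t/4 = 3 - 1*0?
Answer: 38/3 ≈ 12.667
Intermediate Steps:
t = -12 (t = -4*(3 - 1*0) = -4*(3 + 0) = -4*3 = -12)
O(Z) = 2/3 (O(Z) = (1/3)*2 = 2/3)
m = 2
J(a) = 10/3 (J(a) = 4 - 1*2/3 = 4 - 2/3 = 10/3)
R = 10/3 ≈ 3.3333
-4 + R*5 = -4 + (10/3)*5 = -4 + 50/3 = 38/3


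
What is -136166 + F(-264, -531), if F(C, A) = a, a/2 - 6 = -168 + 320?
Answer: -135850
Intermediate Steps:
a = 316 (a = 12 + 2*(-168 + 320) = 12 + 2*152 = 12 + 304 = 316)
F(C, A) = 316
-136166 + F(-264, -531) = -136166 + 316 = -135850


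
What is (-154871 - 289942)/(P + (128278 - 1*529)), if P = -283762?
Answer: 444813/156013 ≈ 2.8511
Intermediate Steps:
(-154871 - 289942)/(P + (128278 - 1*529)) = (-154871 - 289942)/(-283762 + (128278 - 1*529)) = -444813/(-283762 + (128278 - 529)) = -444813/(-283762 + 127749) = -444813/(-156013) = -444813*(-1/156013) = 444813/156013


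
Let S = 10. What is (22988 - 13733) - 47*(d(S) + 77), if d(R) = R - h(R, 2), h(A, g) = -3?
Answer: 5025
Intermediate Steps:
d(R) = 3 + R (d(R) = R - 1*(-3) = R + 3 = 3 + R)
(22988 - 13733) - 47*(d(S) + 77) = (22988 - 13733) - 47*((3 + 10) + 77) = 9255 - 47*(13 + 77) = 9255 - 47*90 = 9255 - 1*4230 = 9255 - 4230 = 5025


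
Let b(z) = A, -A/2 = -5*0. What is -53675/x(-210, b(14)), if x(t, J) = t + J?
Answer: 10735/42 ≈ 255.60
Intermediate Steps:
A = 0 (A = -(-10)*0 = -2*0 = 0)
b(z) = 0
x(t, J) = J + t
-53675/x(-210, b(14)) = -53675/(0 - 210) = -53675/(-210) = -53675*(-1/210) = 10735/42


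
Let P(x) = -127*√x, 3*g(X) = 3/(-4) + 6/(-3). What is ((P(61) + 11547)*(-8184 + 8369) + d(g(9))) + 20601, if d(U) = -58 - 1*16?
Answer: 2156722 - 23495*√61 ≈ 1.9732e+6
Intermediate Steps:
g(X) = -11/12 (g(X) = (3/(-4) + 6/(-3))/3 = (3*(-¼) + 6*(-⅓))/3 = (-¾ - 2)/3 = (⅓)*(-11/4) = -11/12)
d(U) = -74 (d(U) = -58 - 16 = -74)
((P(61) + 11547)*(-8184 + 8369) + d(g(9))) + 20601 = ((-127*√61 + 11547)*(-8184 + 8369) - 74) + 20601 = ((11547 - 127*√61)*185 - 74) + 20601 = ((2136195 - 23495*√61) - 74) + 20601 = (2136121 - 23495*√61) + 20601 = 2156722 - 23495*√61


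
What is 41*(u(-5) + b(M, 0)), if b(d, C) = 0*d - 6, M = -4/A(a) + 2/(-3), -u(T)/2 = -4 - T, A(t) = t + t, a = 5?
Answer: -328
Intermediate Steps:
A(t) = 2*t
u(T) = 8 + 2*T (u(T) = -2*(-4 - T) = 8 + 2*T)
M = -16/15 (M = -4/(2*5) + 2/(-3) = -4/10 + 2*(-⅓) = -4*⅒ - ⅔ = -⅖ - ⅔ = -16/15 ≈ -1.0667)
b(d, C) = -6 (b(d, C) = 0 - 6 = -6)
41*(u(-5) + b(M, 0)) = 41*((8 + 2*(-5)) - 6) = 41*((8 - 10) - 6) = 41*(-2 - 6) = 41*(-8) = -328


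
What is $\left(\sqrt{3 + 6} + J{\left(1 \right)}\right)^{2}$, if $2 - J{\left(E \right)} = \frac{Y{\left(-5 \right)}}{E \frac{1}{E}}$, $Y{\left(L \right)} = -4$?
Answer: $81$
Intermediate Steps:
$J{\left(E \right)} = 6$ ($J{\left(E \right)} = 2 - - \frac{4}{E \frac{1}{E}} = 2 - - \frac{4}{1} = 2 - \left(-4\right) 1 = 2 - -4 = 2 + 4 = 6$)
$\left(\sqrt{3 + 6} + J{\left(1 \right)}\right)^{2} = \left(\sqrt{3 + 6} + 6\right)^{2} = \left(\sqrt{9} + 6\right)^{2} = \left(3 + 6\right)^{2} = 9^{2} = 81$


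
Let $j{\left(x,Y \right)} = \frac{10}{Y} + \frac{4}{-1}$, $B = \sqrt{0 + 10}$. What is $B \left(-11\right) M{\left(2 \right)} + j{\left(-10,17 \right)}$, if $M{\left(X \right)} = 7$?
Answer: $- \frac{58}{17} - 77 \sqrt{10} \approx -246.91$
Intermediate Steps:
$B = \sqrt{10} \approx 3.1623$
$j{\left(x,Y \right)} = -4 + \frac{10}{Y}$ ($j{\left(x,Y \right)} = \frac{10}{Y} + 4 \left(-1\right) = \frac{10}{Y} - 4 = -4 + \frac{10}{Y}$)
$B \left(-11\right) M{\left(2 \right)} + j{\left(-10,17 \right)} = \sqrt{10} \left(-11\right) 7 - \left(4 - \frac{10}{17}\right) = - 11 \sqrt{10} \cdot 7 + \left(-4 + 10 \cdot \frac{1}{17}\right) = - 77 \sqrt{10} + \left(-4 + \frac{10}{17}\right) = - 77 \sqrt{10} - \frac{58}{17} = - \frac{58}{17} - 77 \sqrt{10}$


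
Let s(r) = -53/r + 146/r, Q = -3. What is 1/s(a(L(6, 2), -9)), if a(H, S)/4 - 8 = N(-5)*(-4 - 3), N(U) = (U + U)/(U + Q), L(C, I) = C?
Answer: -1/31 ≈ -0.032258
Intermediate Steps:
N(U) = 2*U/(-3 + U) (N(U) = (U + U)/(U - 3) = (2*U)/(-3 + U) = 2*U/(-3 + U))
a(H, S) = -3 (a(H, S) = 32 + 4*((2*(-5)/(-3 - 5))*(-4 - 3)) = 32 + 4*((2*(-5)/(-8))*(-7)) = 32 + 4*((2*(-5)*(-⅛))*(-7)) = 32 + 4*((5/4)*(-7)) = 32 + 4*(-35/4) = 32 - 35 = -3)
s(r) = 93/r
1/s(a(L(6, 2), -9)) = 1/(93/(-3)) = 1/(93*(-⅓)) = 1/(-31) = -1/31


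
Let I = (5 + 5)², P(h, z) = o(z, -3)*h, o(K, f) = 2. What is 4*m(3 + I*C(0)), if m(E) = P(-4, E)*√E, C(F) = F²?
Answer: -32*√3 ≈ -55.426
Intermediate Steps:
P(h, z) = 2*h
I = 100 (I = 10² = 100)
m(E) = -8*√E (m(E) = (2*(-4))*√E = -8*√E)
4*m(3 + I*C(0)) = 4*(-8*√(3 + 100*0²)) = 4*(-8*√(3 + 100*0)) = 4*(-8*√(3 + 0)) = 4*(-8*√3) = -32*√3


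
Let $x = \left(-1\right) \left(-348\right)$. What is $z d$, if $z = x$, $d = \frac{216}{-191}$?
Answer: $- \frac{75168}{191} \approx -393.55$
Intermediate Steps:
$x = 348$
$d = - \frac{216}{191}$ ($d = 216 \left(- \frac{1}{191}\right) = - \frac{216}{191} \approx -1.1309$)
$z = 348$
$z d = 348 \left(- \frac{216}{191}\right) = - \frac{75168}{191}$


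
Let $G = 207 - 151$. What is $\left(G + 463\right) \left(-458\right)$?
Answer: $-237702$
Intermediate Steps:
$G = 56$
$\left(G + 463\right) \left(-458\right) = \left(56 + 463\right) \left(-458\right) = 519 \left(-458\right) = -237702$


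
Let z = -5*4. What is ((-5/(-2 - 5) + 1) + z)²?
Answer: 16384/49 ≈ 334.37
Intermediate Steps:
z = -20
((-5/(-2 - 5) + 1) + z)² = ((-5/(-2 - 5) + 1) - 20)² = ((-5/(-7) + 1) - 20)² = ((-⅐*(-5) + 1) - 20)² = ((5/7 + 1) - 20)² = (12/7 - 20)² = (-128/7)² = 16384/49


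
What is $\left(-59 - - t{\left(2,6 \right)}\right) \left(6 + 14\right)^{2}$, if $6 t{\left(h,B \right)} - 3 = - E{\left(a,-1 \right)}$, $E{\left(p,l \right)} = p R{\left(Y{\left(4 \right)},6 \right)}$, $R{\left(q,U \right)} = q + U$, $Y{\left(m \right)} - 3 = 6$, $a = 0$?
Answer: $-23400$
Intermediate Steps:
$Y{\left(m \right)} = 9$ ($Y{\left(m \right)} = 3 + 6 = 9$)
$R{\left(q,U \right)} = U + q$
$E{\left(p,l \right)} = 15 p$ ($E{\left(p,l \right)} = p \left(6 + 9\right) = p 15 = 15 p$)
$t{\left(h,B \right)} = \frac{1}{2}$ ($t{\left(h,B \right)} = \frac{1}{2} + \frac{\left(-1\right) 15 \cdot 0}{6} = \frac{1}{2} + \frac{\left(-1\right) 0}{6} = \frac{1}{2} + \frac{1}{6} \cdot 0 = \frac{1}{2} + 0 = \frac{1}{2}$)
$\left(-59 - - t{\left(2,6 \right)}\right) \left(6 + 14\right)^{2} = \left(-59 - \left(-1\right) \frac{1}{2}\right) \left(6 + 14\right)^{2} = \left(-59 - - \frac{1}{2}\right) 20^{2} = \left(-59 + \frac{1}{2}\right) 400 = \left(- \frac{117}{2}\right) 400 = -23400$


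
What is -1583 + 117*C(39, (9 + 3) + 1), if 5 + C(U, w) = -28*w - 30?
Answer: -48266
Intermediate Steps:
C(U, w) = -35 - 28*w (C(U, w) = -5 + (-28*w - 30) = -5 + (-30 - 28*w) = -35 - 28*w)
-1583 + 117*C(39, (9 + 3) + 1) = -1583 + 117*(-35 - 28*((9 + 3) + 1)) = -1583 + 117*(-35 - 28*(12 + 1)) = -1583 + 117*(-35 - 28*13) = -1583 + 117*(-35 - 364) = -1583 + 117*(-399) = -1583 - 46683 = -48266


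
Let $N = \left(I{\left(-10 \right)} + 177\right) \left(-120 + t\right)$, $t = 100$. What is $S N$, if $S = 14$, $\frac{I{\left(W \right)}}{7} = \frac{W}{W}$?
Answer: $-51520$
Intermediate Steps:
$I{\left(W \right)} = 7$ ($I{\left(W \right)} = 7 \frac{W}{W} = 7 \cdot 1 = 7$)
$N = -3680$ ($N = \left(7 + 177\right) \left(-120 + 100\right) = 184 \left(-20\right) = -3680$)
$S N = 14 \left(-3680\right) = -51520$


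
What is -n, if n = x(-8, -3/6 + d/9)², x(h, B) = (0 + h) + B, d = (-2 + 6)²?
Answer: -14641/324 ≈ -45.188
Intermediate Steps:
d = 16 (d = 4² = 16)
x(h, B) = B + h (x(h, B) = h + B = B + h)
n = 14641/324 (n = ((-3/6 + 16/9) - 8)² = ((-3*⅙ + 16*(⅑)) - 8)² = ((-½ + 16/9) - 8)² = (23/18 - 8)² = (-121/18)² = 14641/324 ≈ 45.188)
-n = -1*14641/324 = -14641/324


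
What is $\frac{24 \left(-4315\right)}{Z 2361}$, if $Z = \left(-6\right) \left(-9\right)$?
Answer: $- \frac{17260}{21249} \approx -0.81227$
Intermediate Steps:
$Z = 54$
$\frac{24 \left(-4315\right)}{Z 2361} = \frac{24 \left(-4315\right)}{54 \cdot 2361} = - \frac{103560}{127494} = \left(-103560\right) \frac{1}{127494} = - \frac{17260}{21249}$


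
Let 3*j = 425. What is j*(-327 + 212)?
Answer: -48875/3 ≈ -16292.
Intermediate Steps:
j = 425/3 (j = (⅓)*425 = 425/3 ≈ 141.67)
j*(-327 + 212) = 425*(-327 + 212)/3 = (425/3)*(-115) = -48875/3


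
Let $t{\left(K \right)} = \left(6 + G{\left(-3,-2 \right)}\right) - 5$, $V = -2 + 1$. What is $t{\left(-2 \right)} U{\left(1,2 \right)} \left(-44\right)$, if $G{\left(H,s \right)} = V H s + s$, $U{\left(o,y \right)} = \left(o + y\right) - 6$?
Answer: $-924$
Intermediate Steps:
$U{\left(o,y \right)} = -6 + o + y$
$V = -1$
$G{\left(H,s \right)} = s - H s$ ($G{\left(H,s \right)} = - H s + s = s - H s$)
$t{\left(K \right)} = -7$ ($t{\left(K \right)} = \left(6 - 2 \left(1 - -3\right)\right) - 5 = \left(6 - 2 \left(1 + 3\right)\right) - 5 = \left(6 - 8\right) - 5 = -2 - 5 = -7$)
$t{\left(-2 \right)} U{\left(1,2 \right)} \left(-44\right) = - 7 \left(-6 + 1 + 2\right) \left(-44\right) = \left(-7\right) \left(-3\right) \left(-44\right) = 21 \left(-44\right) = -924$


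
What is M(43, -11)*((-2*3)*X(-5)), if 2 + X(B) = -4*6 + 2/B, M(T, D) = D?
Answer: -8712/5 ≈ -1742.4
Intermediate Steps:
X(B) = -26 + 2/B (X(B) = -2 + (-4*6 + 2/B) = -2 + (-24 + 2/B) = -26 + 2/B)
M(43, -11)*((-2*3)*X(-5)) = -11*(-2*3)*(-26 + 2/(-5)) = -(-66)*(-26 + 2*(-⅕)) = -(-66)*(-26 - ⅖) = -(-66)*(-132)/5 = -11*792/5 = -8712/5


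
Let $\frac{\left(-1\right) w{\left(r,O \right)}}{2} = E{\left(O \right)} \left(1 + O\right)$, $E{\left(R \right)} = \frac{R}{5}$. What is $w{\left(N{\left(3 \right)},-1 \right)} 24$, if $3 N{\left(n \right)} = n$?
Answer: $0$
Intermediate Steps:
$E{\left(R \right)} = \frac{R}{5}$ ($E{\left(R \right)} = R \frac{1}{5} = \frac{R}{5}$)
$N{\left(n \right)} = \frac{n}{3}$
$w{\left(r,O \right)} = - \frac{2 O \left(1 + O\right)}{5}$ ($w{\left(r,O \right)} = - 2 \frac{O}{5} \left(1 + O\right) = - 2 \frac{O \left(1 + O\right)}{5} = - \frac{2 O \left(1 + O\right)}{5}$)
$w{\left(N{\left(3 \right)},-1 \right)} 24 = \left(- \frac{2}{5}\right) \left(-1\right) \left(1 - 1\right) 24 = \left(- \frac{2}{5}\right) \left(-1\right) 0 \cdot 24 = 0 \cdot 24 = 0$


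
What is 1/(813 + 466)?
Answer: 1/1279 ≈ 0.00078186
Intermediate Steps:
1/(813 + 466) = 1/1279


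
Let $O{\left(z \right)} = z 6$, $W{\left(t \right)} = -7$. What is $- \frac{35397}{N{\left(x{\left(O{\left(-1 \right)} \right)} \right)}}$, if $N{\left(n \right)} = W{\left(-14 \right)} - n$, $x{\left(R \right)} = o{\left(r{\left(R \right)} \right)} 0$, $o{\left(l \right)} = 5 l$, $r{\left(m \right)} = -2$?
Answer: $\frac{35397}{7} \approx 5056.7$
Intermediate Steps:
$O{\left(z \right)} = 6 z$
$x{\left(R \right)} = 0$ ($x{\left(R \right)} = 5 \left(-2\right) 0 = \left(-10\right) 0 = 0$)
$N{\left(n \right)} = -7 - n$
$- \frac{35397}{N{\left(x{\left(O{\left(-1 \right)} \right)} \right)}} = - \frac{35397}{-7 - 0} = - \frac{35397}{-7 + 0} = - \frac{35397}{-7} = \left(-35397\right) \left(- \frac{1}{7}\right) = \frac{35397}{7}$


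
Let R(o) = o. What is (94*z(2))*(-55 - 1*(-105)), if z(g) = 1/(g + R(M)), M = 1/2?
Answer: 1880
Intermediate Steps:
M = ½ (M = 1*(½) = ½ ≈ 0.50000)
z(g) = 1/(½ + g) (z(g) = 1/(g + ½) = 1/(½ + g))
(94*z(2))*(-55 - 1*(-105)) = (94*(2/(1 + 2*2)))*(-55 - 1*(-105)) = (94*(2/(1 + 4)))*(-55 + 105) = (94*(2/5))*50 = (94*(2*(⅕)))*50 = (94*(⅖))*50 = (188/5)*50 = 1880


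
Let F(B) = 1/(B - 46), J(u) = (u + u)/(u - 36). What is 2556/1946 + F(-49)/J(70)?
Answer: 1211737/924350 ≈ 1.3109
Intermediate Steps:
J(u) = 2*u/(-36 + u) (J(u) = (2*u)/(-36 + u) = 2*u/(-36 + u))
F(B) = 1/(-46 + B)
2556/1946 + F(-49)/J(70) = 2556/1946 + 1/((-46 - 49)*((2*70/(-36 + 70)))) = 2556*(1/1946) + 1/((-95)*((2*70/34))) = 1278/973 - 1/(95*(2*70*(1/34))) = 1278/973 - 1/(95*70/17) = 1278/973 - 1/95*17/70 = 1278/973 - 17/6650 = 1211737/924350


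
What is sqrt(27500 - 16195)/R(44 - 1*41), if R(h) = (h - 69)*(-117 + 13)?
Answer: sqrt(11305)/6864 ≈ 0.015490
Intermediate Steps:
R(h) = 7176 - 104*h (R(h) = (-69 + h)*(-104) = 7176 - 104*h)
sqrt(27500 - 16195)/R(44 - 1*41) = sqrt(27500 - 16195)/(7176 - 104*(44 - 1*41)) = sqrt(11305)/(7176 - 104*(44 - 41)) = sqrt(11305)/(7176 - 104*3) = sqrt(11305)/(7176 - 312) = sqrt(11305)/6864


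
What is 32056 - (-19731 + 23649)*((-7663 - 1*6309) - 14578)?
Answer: 111890956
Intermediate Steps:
32056 - (-19731 + 23649)*((-7663 - 1*6309) - 14578) = 32056 - 3918*((-7663 - 6309) - 14578) = 32056 - 3918*(-13972 - 14578) = 32056 - 3918*(-28550) = 32056 - 1*(-111858900) = 32056 + 111858900 = 111890956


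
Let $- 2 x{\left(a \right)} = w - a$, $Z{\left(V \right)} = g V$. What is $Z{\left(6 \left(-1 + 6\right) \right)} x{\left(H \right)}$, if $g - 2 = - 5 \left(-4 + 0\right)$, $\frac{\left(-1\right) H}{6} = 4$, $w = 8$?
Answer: $-10560$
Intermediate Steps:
$H = -24$ ($H = \left(-6\right) 4 = -24$)
$g = 22$ ($g = 2 - 5 \left(-4 + 0\right) = 2 - -20 = 2 + 20 = 22$)
$Z{\left(V \right)} = 22 V$
$x{\left(a \right)} = -4 + \frac{a}{2}$ ($x{\left(a \right)} = - \frac{8 - a}{2} = -4 + \frac{a}{2}$)
$Z{\left(6 \left(-1 + 6\right) \right)} x{\left(H \right)} = 22 \cdot 6 \left(-1 + 6\right) \left(-4 + \frac{1}{2} \left(-24\right)\right) = 22 \cdot 6 \cdot 5 \left(-4 - 12\right) = 22 \cdot 30 \left(-16\right) = 660 \left(-16\right) = -10560$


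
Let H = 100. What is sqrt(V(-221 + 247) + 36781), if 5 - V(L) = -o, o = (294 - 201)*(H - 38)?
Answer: 6*sqrt(1182) ≈ 206.28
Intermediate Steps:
o = 5766 (o = (294 - 201)*(100 - 38) = 93*62 = 5766)
V(L) = 5771 (V(L) = 5 - (-1)*5766 = 5 - 1*(-5766) = 5 + 5766 = 5771)
sqrt(V(-221 + 247) + 36781) = sqrt(5771 + 36781) = sqrt(42552) = 6*sqrt(1182)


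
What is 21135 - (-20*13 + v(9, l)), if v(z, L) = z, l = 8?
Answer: 21386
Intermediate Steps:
21135 - (-20*13 + v(9, l)) = 21135 - (-20*13 + 9) = 21135 - (-260 + 9) = 21135 - 1*(-251) = 21135 + 251 = 21386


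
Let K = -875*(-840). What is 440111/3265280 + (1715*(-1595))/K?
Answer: -175682591/48979200 ≈ -3.5869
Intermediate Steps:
K = 735000
440111/3265280 + (1715*(-1595))/K = 440111/3265280 + (1715*(-1595))/735000 = 440111*(1/3265280) - 2735425*1/735000 = 440111/3265280 - 2233/600 = -175682591/48979200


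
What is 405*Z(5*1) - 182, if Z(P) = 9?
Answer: 3463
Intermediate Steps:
405*Z(5*1) - 182 = 405*9 - 182 = 3645 - 182 = 3463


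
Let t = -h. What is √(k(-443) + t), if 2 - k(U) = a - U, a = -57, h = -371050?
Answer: √370666 ≈ 608.82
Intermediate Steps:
t = 371050 (t = -1*(-371050) = 371050)
k(U) = 59 + U (k(U) = 2 - (-57 - U) = 2 + (57 + U) = 59 + U)
√(k(-443) + t) = √((59 - 443) + 371050) = √(-384 + 371050) = √370666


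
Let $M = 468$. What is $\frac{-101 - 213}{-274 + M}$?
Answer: $- \frac{157}{97} \approx -1.6186$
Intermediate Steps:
$\frac{-101 - 213}{-274 + M} = \frac{-101 - 213}{-274 + 468} = - \frac{314}{194} = \left(-314\right) \frac{1}{194} = - \frac{157}{97}$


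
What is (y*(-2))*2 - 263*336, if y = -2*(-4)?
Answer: -88400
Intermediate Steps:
y = 8
(y*(-2))*2 - 263*336 = (8*(-2))*2 - 263*336 = -16*2 - 88368 = -32 - 88368 = -88400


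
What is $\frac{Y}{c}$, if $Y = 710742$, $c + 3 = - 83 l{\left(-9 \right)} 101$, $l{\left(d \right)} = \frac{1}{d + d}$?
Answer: $\frac{12793356}{8329} \approx 1536.0$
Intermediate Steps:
$l{\left(d \right)} = \frac{1}{2 d}$
$c = \frac{8329}{18}$ ($c = -3 + - 83 \frac{1}{2 \left(-9\right)} 101 = -3 + - 83 \cdot \frac{1}{2} \left(- \frac{1}{9}\right) 101 = -3 + \left(-83\right) \left(- \frac{1}{18}\right) 101 = -3 + \frac{83}{18} \cdot 101 = -3 + \frac{8383}{18} = \frac{8329}{18} \approx 462.72$)
$\frac{Y}{c} = \frac{710742}{\frac{8329}{18}} = 710742 \cdot \frac{18}{8329} = \frac{12793356}{8329}$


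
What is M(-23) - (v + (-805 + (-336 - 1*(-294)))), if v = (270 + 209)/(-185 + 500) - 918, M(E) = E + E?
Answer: 541006/315 ≈ 1717.5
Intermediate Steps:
M(E) = 2*E
v = -288691/315 (v = 479/315 - 918 = -288691/315 ≈ -916.48)
M(-23) - (v + (-805 + (-336 - 1*(-294)))) = 2*(-23) - (-288691/315 + (-805 + (-336 - 1*(-294)))) = -46 - (-288691/315 + (-805 + (-336 + 294))) = -46 - (-288691/315 + (-805 - 42)) = -46 - (-288691/315 - 847) = -46 - 1*(-555496/315) = -46 + 555496/315 = 541006/315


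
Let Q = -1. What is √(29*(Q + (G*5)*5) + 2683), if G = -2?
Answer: 2*√301 ≈ 34.699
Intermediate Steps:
√(29*(Q + (G*5)*5) + 2683) = √(29*(-1 - 2*5*5) + 2683) = √(29*(-1 - 10*5) + 2683) = √(29*(-1 - 50) + 2683) = √(29*(-51) + 2683) = √(-1479 + 2683) = √1204 = 2*√301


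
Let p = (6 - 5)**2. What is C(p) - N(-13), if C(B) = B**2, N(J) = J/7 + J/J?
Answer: 13/7 ≈ 1.8571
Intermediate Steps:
N(J) = 1 + J/7 (N(J) = J*(1/7) + 1 = J/7 + 1 = 1 + J/7)
p = 1 (p = 1**2 = 1)
C(p) - N(-13) = 1**2 - (1 + (1/7)*(-13)) = 1 - (1 - 13/7) = 1 - 1*(-6/7) = 1 + 6/7 = 13/7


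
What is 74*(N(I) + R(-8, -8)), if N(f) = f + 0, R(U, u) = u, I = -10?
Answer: -1332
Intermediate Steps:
N(f) = f
74*(N(I) + R(-8, -8)) = 74*(-10 - 8) = 74*(-18) = -1332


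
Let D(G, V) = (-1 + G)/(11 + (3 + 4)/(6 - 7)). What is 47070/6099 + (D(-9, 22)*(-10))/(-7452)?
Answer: 116871055/15149916 ≈ 7.7143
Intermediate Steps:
D(G, V) = -¼ + G/4 (D(G, V) = (-1 + G)/(11 + 7/(-1)) = (-1 + G)/(11 + 7*(-1)) = (-1 + G)/(11 - 7) = (-1 + G)/4 = (-1 + G)*(¼) = -¼ + G/4)
47070/6099 + (D(-9, 22)*(-10))/(-7452) = 47070/6099 + ((-¼ + (¼)*(-9))*(-10))/(-7452) = 47070*(1/6099) + ((-¼ - 9/4)*(-10))*(-1/7452) = 15690/2033 - 5/2*(-10)*(-1/7452) = 15690/2033 + 25*(-1/7452) = 15690/2033 - 25/7452 = 116871055/15149916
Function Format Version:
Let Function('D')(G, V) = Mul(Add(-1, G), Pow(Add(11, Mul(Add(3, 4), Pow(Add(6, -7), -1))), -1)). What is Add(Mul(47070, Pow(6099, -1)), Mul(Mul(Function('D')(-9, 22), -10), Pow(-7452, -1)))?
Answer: Rational(116871055, 15149916) ≈ 7.7143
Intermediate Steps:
Function('D')(G, V) = Add(Rational(-1, 4), Mul(Rational(1, 4), G)) (Function('D')(G, V) = Mul(Add(-1, G), Pow(Add(11, Mul(7, Pow(-1, -1))), -1)) = Mul(Add(-1, G), Pow(Add(11, Mul(7, -1)), -1)) = Mul(Add(-1, G), Pow(Add(11, -7), -1)) = Mul(Add(-1, G), Pow(4, -1)) = Mul(Add(-1, G), Rational(1, 4)) = Add(Rational(-1, 4), Mul(Rational(1, 4), G)))
Add(Mul(47070, Pow(6099, -1)), Mul(Mul(Function('D')(-9, 22), -10), Pow(-7452, -1))) = Add(Mul(47070, Pow(6099, -1)), Mul(Mul(Add(Rational(-1, 4), Mul(Rational(1, 4), -9)), -10), Pow(-7452, -1))) = Add(Mul(47070, Rational(1, 6099)), Mul(Mul(Add(Rational(-1, 4), Rational(-9, 4)), -10), Rational(-1, 7452))) = Add(Rational(15690, 2033), Mul(Mul(Rational(-5, 2), -10), Rational(-1, 7452))) = Add(Rational(15690, 2033), Mul(25, Rational(-1, 7452))) = Add(Rational(15690, 2033), Rational(-25, 7452)) = Rational(116871055, 15149916)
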